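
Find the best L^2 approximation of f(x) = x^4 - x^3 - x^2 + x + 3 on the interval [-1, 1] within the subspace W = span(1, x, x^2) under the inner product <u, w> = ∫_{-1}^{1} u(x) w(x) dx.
g(x) = -x^2/7 + 2*x/5 + 102/35

The best approximation g ∈ W is the orthogonal projection of f onto W. Writing g = a_0 + a_1 x + a_2 x^2, the coefficients solve the normal equations G · a = b where
  G_{ij} = <φ_i, φ_j> and b_i = <f, φ_i>, with φ_0 = 1, φ_1 = x, φ_2 = x^2.
G =
  [2, 0, 2/3]
  [0, 2/3, 0]
  [2/3, 0, 2/5],
b = (86/15, 4/15, 66/35).
Solving gives a_0 = 102/35, a_1 = 2/5, a_2 = -1/7, so
  g(x) = -x^2/7 + 2*x/5 + 102/35.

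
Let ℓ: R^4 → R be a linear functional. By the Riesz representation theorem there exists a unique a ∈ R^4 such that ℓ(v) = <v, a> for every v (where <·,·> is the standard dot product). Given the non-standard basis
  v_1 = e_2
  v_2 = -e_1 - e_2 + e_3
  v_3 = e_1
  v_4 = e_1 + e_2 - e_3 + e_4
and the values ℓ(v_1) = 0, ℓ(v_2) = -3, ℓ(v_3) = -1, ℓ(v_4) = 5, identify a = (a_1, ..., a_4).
a = (-1, 0, -4, 2)

Write a = (a_1, ..., a_4) in the standard basis. For each basis vector v_i, ℓ(v_i) = <v_i, a> is a linear equation in the a_j's. Collect the n equations into a matrix system V a = ℓ, where row i of V is v_i (expressed in the standard basis). Since V is invertible (lower-triangular with 1s on the diagonal, up to permutation), solve by back-substitution:
  V =
[[0, 1, 0, 0],
 [-1, -1, 1, 0],
 [1, 0, 0, 0],
 [1, 1, -1, 1]]
  V a = (0, -3, -1, 5)
Solving gives a = (-1, 0, -4, 2).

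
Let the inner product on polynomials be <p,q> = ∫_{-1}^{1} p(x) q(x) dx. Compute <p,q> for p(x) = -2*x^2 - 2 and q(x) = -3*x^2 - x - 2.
<p,q> = 256/15

Expand the product: p(x)·q(x) = 6*x^4 + 2*x^3 + 10*x^2 + 2*x + 4.
∫_{-1}^{1} of each monomial x^k gives [2/(k+1) if k even, 0 if k odd]. Integrating term-by-term (or equivalently evaluating the antiderivative F(x) = 6*x^5/5 + x^4/2 + 10*x^3/3 + x^2 + 4*x at the endpoints):
  F(1) − F(−1) = 301/30 − (-211/30) = 256/15.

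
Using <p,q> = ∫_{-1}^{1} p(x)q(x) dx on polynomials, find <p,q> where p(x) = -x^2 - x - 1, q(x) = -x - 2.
<p,q> = 6

Expand the product: p(x)·q(x) = x^3 + 3*x^2 + 3*x + 2.
∫_{-1}^{1} of each monomial x^k gives [2/(k+1) if k even, 0 if k odd]. Integrating term-by-term (or equivalently evaluating the antiderivative F(x) = x^4/4 + x^3 + 3*x^2/2 + 2*x at the endpoints):
  F(1) − F(−1) = 19/4 − (-5/4) = 6.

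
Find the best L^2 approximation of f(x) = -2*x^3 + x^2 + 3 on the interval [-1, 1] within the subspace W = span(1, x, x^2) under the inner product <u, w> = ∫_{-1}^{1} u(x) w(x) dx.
g(x) = x^2 - 6*x/5 + 3

The best approximation g ∈ W is the orthogonal projection of f onto W. Writing g = a_0 + a_1 x + a_2 x^2, the coefficients solve the normal equations G · a = b where
  G_{ij} = <φ_i, φ_j> and b_i = <f, φ_i>, with φ_0 = 1, φ_1 = x, φ_2 = x^2.
G =
  [2, 0, 2/3]
  [0, 2/3, 0]
  [2/3, 0, 2/5],
b = (20/3, -4/5, 12/5).
Solving gives a_0 = 3, a_1 = -6/5, a_2 = 1, so
  g(x) = x^2 - 6*x/5 + 3.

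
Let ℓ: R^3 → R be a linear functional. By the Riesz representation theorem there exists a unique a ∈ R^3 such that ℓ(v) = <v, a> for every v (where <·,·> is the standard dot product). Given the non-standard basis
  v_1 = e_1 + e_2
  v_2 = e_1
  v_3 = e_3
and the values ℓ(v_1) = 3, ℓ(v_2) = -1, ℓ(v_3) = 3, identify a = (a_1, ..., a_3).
a = (-1, 4, 3)

Write a = (a_1, ..., a_3) in the standard basis. For each basis vector v_i, ℓ(v_i) = <v_i, a> is a linear equation in the a_j's. Collect the n equations into a matrix system V a = ℓ, where row i of V is v_i (expressed in the standard basis). Since V is invertible (lower-triangular with 1s on the diagonal, up to permutation), solve by back-substitution:
  V =
[[1, 1, 0],
 [1, 0, 0],
 [0, 0, 1]]
  V a = (3, -1, 3)
Solving gives a = (-1, 4, 3).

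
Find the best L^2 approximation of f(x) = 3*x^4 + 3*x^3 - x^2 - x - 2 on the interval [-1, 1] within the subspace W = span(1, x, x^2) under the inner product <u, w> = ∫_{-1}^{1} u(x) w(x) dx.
g(x) = 11*x^2/7 + 4*x/5 - 79/35

The best approximation g ∈ W is the orthogonal projection of f onto W. Writing g = a_0 + a_1 x + a_2 x^2, the coefficients solve the normal equations G · a = b where
  G_{ij} = <φ_i, φ_j> and b_i = <f, φ_i>, with φ_0 = 1, φ_1 = x, φ_2 = x^2.
G =
  [2, 0, 2/3]
  [0, 2/3, 0]
  [2/3, 0, 2/5],
b = (-52/15, 8/15, -92/105).
Solving gives a_0 = -79/35, a_1 = 4/5, a_2 = 11/7, so
  g(x) = 11*x^2/7 + 4*x/5 - 79/35.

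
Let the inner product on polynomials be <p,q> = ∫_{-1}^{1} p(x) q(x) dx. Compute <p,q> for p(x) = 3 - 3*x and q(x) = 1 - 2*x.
<p,q> = 10

Expand the product: p(x)·q(x) = 6*x^2 - 9*x + 3.
∫_{-1}^{1} of each monomial x^k gives [2/(k+1) if k even, 0 if k odd]. Integrating term-by-term (or equivalently evaluating the antiderivative F(x) = 2*x^3 - 9*x^2/2 + 3*x at the endpoints):
  F(1) − F(−1) = 1/2 − (-19/2) = 10.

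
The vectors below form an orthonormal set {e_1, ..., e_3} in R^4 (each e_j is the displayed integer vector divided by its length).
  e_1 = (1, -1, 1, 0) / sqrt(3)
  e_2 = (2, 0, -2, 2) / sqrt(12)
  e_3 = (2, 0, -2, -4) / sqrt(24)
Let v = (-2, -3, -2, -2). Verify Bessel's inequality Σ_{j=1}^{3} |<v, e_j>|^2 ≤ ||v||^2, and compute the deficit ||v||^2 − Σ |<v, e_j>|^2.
Σ |<v, e_j>|^2 = 13/3; ||v||^2 = 21; deficit = 50/3

Write each e_j = u_j / sqrt(<u_j, u_j>) where u_j is the displayed integer vector. Then <v, e_j> = <v, u_j> / sqrt(<u_j, u_j>), so |<v, e_j>|^2 = <v, u_j>^2 / <u_j, u_j>.
Coefficients: <v, e_1> = -1/sqrt(3), <v, e_2> = -4/sqrt(12), <v, e_3> = 8/sqrt(24).
Square and sum: Σ |<v, e_j>|^2 = 13/3.
Compute ||v||^2 = v·v = 21.
Deficit = 21 − 13/3 = 50/3 ≥ 0, confirming Bessel's inequality. (The deficit equals ||v − Σ <v,e_j> e_j||^2, the squared distance from v to span{e_j}.)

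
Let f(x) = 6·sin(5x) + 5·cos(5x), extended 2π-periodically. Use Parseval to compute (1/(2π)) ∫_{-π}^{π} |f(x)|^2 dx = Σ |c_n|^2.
Σ |c_n|^2 = 61/2

Expand |f|^2 and use orthogonality of {sin(nx), cos(mx)} on [-π, π]:
  ∫_{-π}^{π} sin(nx)^2 dx = π, ∫ cos(mx)^2 dx = π, and cross terms integrate to 0.
So ∫_{-π}^{π} f(x)^2 dx = 6^2 · π + 5^2 · π = (36 + 25)π.
Divide by 2π: (36 + 25)/2 = 61/2.
By Parseval, this equals Σ |c_n|^2.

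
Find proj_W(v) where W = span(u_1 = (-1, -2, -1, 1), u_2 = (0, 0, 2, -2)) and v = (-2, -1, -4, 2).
proj_W(v) = (-4/5, -8/5, -3, 3)

Set up U = [u_1 | ... | u_2] ∈ R^(4×2). The projector onto W = col(U) is P = U (U^T U)^(-1) U^T.
Compute U^T U =
  [7, -4]
  [-4, 8],
and U^T v = (10, -12).
Solve U^T U · c = U^T v for the coefficients: c = (4/5, -11/10). The projection is proj_W(v) = U c.
Check: (v - proj_W(v)) · u_1 = 0  (should be 0).
Check: (v - proj_W(v)) · u_2 = 0  (should be 0).
Result: proj_W(v) = (-4/5, -8/5, -3, 3).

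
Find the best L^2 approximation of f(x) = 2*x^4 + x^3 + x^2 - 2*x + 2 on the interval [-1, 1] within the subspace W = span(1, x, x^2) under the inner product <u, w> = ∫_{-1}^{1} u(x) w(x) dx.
g(x) = 19*x^2/7 - 7*x/5 + 64/35

The best approximation g ∈ W is the orthogonal projection of f onto W. Writing g = a_0 + a_1 x + a_2 x^2, the coefficients solve the normal equations G · a = b where
  G_{ij} = <φ_i, φ_j> and b_i = <f, φ_i>, with φ_0 = 1, φ_1 = x, φ_2 = x^2.
G =
  [2, 0, 2/3]
  [0, 2/3, 0]
  [2/3, 0, 2/5],
b = (82/15, -14/15, 242/105).
Solving gives a_0 = 64/35, a_1 = -7/5, a_2 = 19/7, so
  g(x) = 19*x^2/7 - 7*x/5 + 64/35.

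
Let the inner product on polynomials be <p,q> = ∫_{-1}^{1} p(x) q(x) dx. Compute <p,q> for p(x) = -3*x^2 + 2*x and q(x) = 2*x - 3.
<p,q> = 26/3

Expand the product: p(x)·q(x) = -6*x^3 + 13*x^2 - 6*x.
∫_{-1}^{1} of each monomial x^k gives [2/(k+1) if k even, 0 if k odd]. Integrating term-by-term (or equivalently evaluating the antiderivative F(x) = -3*x^4/2 + 13*x^3/3 - 3*x^2 at the endpoints):
  F(1) − F(−1) = -1/6 − (-53/6) = 26/3.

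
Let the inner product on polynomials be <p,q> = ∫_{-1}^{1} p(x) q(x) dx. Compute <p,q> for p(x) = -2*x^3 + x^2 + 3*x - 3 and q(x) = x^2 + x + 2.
<p,q> = -166/15

Expand the product: p(x)·q(x) = -2*x^5 - x^4 + 2*x^2 + 3*x - 6.
∫_{-1}^{1} of each monomial x^k gives [2/(k+1) if k even, 0 if k odd]. Integrating term-by-term (or equivalently evaluating the antiderivative F(x) = -x^6/3 - x^5/5 + 2*x^3/3 + 3*x^2/2 - 6*x at the endpoints):
  F(1) − F(−1) = -131/30 − (67/10) = -166/15.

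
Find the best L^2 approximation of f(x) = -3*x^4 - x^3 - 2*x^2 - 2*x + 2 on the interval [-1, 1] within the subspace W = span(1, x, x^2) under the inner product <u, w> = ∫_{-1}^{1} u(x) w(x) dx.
g(x) = -32*x^2/7 - 13*x/5 + 79/35

The best approximation g ∈ W is the orthogonal projection of f onto W. Writing g = a_0 + a_1 x + a_2 x^2, the coefficients solve the normal equations G · a = b where
  G_{ij} = <φ_i, φ_j> and b_i = <f, φ_i>, with φ_0 = 1, φ_1 = x, φ_2 = x^2.
G =
  [2, 0, 2/3]
  [0, 2/3, 0]
  [2/3, 0, 2/5],
b = (22/15, -26/15, -34/105).
Solving gives a_0 = 79/35, a_1 = -13/5, a_2 = -32/7, so
  g(x) = -32*x^2/7 - 13*x/5 + 79/35.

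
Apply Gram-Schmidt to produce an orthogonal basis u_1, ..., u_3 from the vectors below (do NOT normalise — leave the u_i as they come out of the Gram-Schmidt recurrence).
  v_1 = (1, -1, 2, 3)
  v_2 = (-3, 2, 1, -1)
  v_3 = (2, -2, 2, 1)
Orthogonal basis:
  u_1 = (1, -1, 2, 3)
  u_2 = (-13/5, 8/5, 9/5, 1/5)
  u_3 = (20/63, -43/63, 25/21, -71/63)

Apply the Gram-Schmidt recurrence
  u_1 = v_1
  u_i = v_i − Σ_{j<i} ((v_i · u_j) / (u_j · u_j)) · u_j.

Step by step this gives:
  u_1 = (1, -1, 2, 3)
  u_2 = (-13/5, 8/5, 9/5, 1/5)
  u_3 = (20/63, -43/63, 25/21, -71/63)

Orthogonality check:
  u_2 · u_1 = 0 (should be 0)
  u_3 · u_1 = 0 (should be 0)
  u_3 · u_2 = 0 (should be 0)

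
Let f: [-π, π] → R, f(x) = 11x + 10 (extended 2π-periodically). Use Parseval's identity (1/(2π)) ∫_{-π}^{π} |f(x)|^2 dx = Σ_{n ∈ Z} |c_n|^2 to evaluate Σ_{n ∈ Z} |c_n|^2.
Σ |c_n|^2 = 121π^2/3 + 100

Expand and integrate term by term over [-π, π]:
  ∫ (11x)^2 dx = 121·(2π^3/3); ∫ 2·11·(10)·x dx = 0 (odd integrand); ∫ 10^2 dx = 100·2π.
So (1/(2π)) ∫_{-π}^{π} (11x + 10)^2 dx = 121π^2/3 + 100 = 121π^2/3 + 100.
Parseval ⇒ Σ |c_n|^2 = 121π^2/3 + 100.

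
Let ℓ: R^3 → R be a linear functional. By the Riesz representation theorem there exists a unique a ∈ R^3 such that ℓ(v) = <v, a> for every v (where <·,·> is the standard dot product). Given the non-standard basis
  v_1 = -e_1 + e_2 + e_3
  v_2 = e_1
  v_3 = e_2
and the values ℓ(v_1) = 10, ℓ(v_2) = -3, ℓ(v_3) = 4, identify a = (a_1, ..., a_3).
a = (-3, 4, 3)

Write a = (a_1, ..., a_3) in the standard basis. For each basis vector v_i, ℓ(v_i) = <v_i, a> is a linear equation in the a_j's. Collect the n equations into a matrix system V a = ℓ, where row i of V is v_i (expressed in the standard basis). Since V is invertible (lower-triangular with 1s on the diagonal, up to permutation), solve by back-substitution:
  V =
[[-1, 1, 1],
 [1, 0, 0],
 [0, 1, 0]]
  V a = (10, -3, 4)
Solving gives a = (-3, 4, 3).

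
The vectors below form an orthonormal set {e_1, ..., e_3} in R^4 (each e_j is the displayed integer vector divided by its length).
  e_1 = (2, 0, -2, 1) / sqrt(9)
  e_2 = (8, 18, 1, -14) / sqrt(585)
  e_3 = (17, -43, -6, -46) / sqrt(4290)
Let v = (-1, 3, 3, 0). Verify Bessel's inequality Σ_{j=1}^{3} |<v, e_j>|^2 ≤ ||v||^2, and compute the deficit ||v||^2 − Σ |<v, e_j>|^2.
Σ |<v, e_j>|^2 = 577/33; ||v||^2 = 19; deficit = 50/33

Write each e_j = u_j / sqrt(<u_j, u_j>) where u_j is the displayed integer vector. Then <v, e_j> = <v, u_j> / sqrt(<u_j, u_j>), so |<v, e_j>|^2 = <v, u_j>^2 / <u_j, u_j>.
Coefficients: <v, e_1> = -8/sqrt(9), <v, e_2> = 49/sqrt(585), <v, e_3> = -164/sqrt(4290).
Square and sum: Σ |<v, e_j>|^2 = 577/33.
Compute ||v||^2 = v·v = 19.
Deficit = 19 − 577/33 = 50/33 ≥ 0, confirming Bessel's inequality. (The deficit equals ||v − Σ <v,e_j> e_j||^2, the squared distance from v to span{e_j}.)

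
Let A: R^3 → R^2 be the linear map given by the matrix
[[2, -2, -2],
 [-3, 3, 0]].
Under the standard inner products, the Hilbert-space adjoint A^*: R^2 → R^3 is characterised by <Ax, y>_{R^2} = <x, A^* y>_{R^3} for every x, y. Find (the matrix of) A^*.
A^* = A^T =
[[2, -3],
 [-2, 3],
 [-2, 0]]

For real matrices with standard dot products, the defining identity <Ax, y> = <x, A^* y> gives (Ax)^T y = x^T (A^*) y, i.e. x^T A^T y = x^T (A^*) y. Since this holds for all x, y, we must have A^* = A^T. Therefore
A^* =
[[2, -3],
 [-2, 3],
 [-2, 0]].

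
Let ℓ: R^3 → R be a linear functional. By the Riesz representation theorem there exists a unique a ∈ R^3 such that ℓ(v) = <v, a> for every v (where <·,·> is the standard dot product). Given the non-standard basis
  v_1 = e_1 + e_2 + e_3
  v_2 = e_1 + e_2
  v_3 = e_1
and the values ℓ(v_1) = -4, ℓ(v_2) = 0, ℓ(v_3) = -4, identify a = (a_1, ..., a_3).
a = (-4, 4, -4)

Write a = (a_1, ..., a_3) in the standard basis. For each basis vector v_i, ℓ(v_i) = <v_i, a> is a linear equation in the a_j's. Collect the n equations into a matrix system V a = ℓ, where row i of V is v_i (expressed in the standard basis). Since V is invertible (lower-triangular with 1s on the diagonal, up to permutation), solve by back-substitution:
  V =
[[1, 1, 1],
 [1, 1, 0],
 [1, 0, 0]]
  V a = (-4, 0, -4)
Solving gives a = (-4, 4, -4).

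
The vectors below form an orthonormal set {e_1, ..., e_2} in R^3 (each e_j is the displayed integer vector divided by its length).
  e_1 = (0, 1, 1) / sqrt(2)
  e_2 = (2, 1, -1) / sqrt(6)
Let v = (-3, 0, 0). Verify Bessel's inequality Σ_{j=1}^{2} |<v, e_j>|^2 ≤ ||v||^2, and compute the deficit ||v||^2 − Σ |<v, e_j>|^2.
Σ |<v, e_j>|^2 = 6; ||v||^2 = 9; deficit = 3

Write each e_j = u_j / sqrt(<u_j, u_j>) where u_j is the displayed integer vector. Then <v, e_j> = <v, u_j> / sqrt(<u_j, u_j>), so |<v, e_j>|^2 = <v, u_j>^2 / <u_j, u_j>.
Coefficients: <v, e_1> = 0/sqrt(2), <v, e_2> = -6/sqrt(6).
Square and sum: Σ |<v, e_j>|^2 = 6.
Compute ||v||^2 = v·v = 9.
Deficit = 9 − 6 = 3 ≥ 0, confirming Bessel's inequality. (The deficit equals ||v − Σ <v,e_j> e_j||^2, the squared distance from v to span{e_j}.)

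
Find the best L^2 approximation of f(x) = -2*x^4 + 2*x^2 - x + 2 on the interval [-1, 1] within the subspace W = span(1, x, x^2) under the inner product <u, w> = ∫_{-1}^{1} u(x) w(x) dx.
g(x) = 2*x^2/7 - x + 76/35

The best approximation g ∈ W is the orthogonal projection of f onto W. Writing g = a_0 + a_1 x + a_2 x^2, the coefficients solve the normal equations G · a = b where
  G_{ij} = <φ_i, φ_j> and b_i = <f, φ_i>, with φ_0 = 1, φ_1 = x, φ_2 = x^2.
G =
  [2, 0, 2/3]
  [0, 2/3, 0]
  [2/3, 0, 2/5],
b = (68/15, -2/3, 164/105).
Solving gives a_0 = 76/35, a_1 = -1, a_2 = 2/7, so
  g(x) = 2*x^2/7 - x + 76/35.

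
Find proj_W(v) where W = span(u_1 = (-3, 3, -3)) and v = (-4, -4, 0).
proj_W(v) = (0, 0, 0)

Set up U = [u_1 | ... | u_1] ∈ R^(3×1). The projector onto W = col(U) is P = U (U^T U)^(-1) U^T.
Compute U^T U =
  [27],
and U^T v = (0).
Solve U^T U · c = U^T v for the coefficients: c = (0). The projection is proj_W(v) = U c.
Check: (v - proj_W(v)) · u_1 = 0  (should be 0).
Result: proj_W(v) = (0, 0, 0).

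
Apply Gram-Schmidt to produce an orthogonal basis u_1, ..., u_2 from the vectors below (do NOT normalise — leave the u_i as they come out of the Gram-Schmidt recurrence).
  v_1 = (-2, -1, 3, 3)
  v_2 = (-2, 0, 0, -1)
Orthogonal basis:
  u_1 = (-2, -1, 3, 3)
  u_2 = (-44/23, 1/23, -3/23, -26/23)

Apply the Gram-Schmidt recurrence
  u_1 = v_1
  u_i = v_i − Σ_{j<i} ((v_i · u_j) / (u_j · u_j)) · u_j.

Step by step this gives:
  u_1 = (-2, -1, 3, 3)
  u_2 = (-44/23, 1/23, -3/23, -26/23)

Orthogonality check:
  u_2 · u_1 = 0 (should be 0)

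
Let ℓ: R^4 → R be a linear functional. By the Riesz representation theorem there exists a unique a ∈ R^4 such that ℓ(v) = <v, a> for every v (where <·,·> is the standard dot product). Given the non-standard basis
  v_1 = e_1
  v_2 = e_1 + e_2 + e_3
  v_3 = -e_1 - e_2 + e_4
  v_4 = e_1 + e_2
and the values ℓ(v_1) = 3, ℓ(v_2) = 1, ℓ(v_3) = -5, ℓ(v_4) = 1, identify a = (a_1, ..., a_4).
a = (3, -2, 0, -4)

Write a = (a_1, ..., a_4) in the standard basis. For each basis vector v_i, ℓ(v_i) = <v_i, a> is a linear equation in the a_j's. Collect the n equations into a matrix system V a = ℓ, where row i of V is v_i (expressed in the standard basis). Since V is invertible (lower-triangular with 1s on the diagonal, up to permutation), solve by back-substitution:
  V =
[[1, 0, 0, 0],
 [1, 1, 1, 0],
 [-1, -1, 0, 1],
 [1, 1, 0, 0]]
  V a = (3, 1, -5, 1)
Solving gives a = (3, -2, 0, -4).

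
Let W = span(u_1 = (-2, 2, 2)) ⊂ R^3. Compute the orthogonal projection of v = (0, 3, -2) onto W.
proj_W(v) = (-1/3, 1/3, 1/3)

Set up U = [u_1 | ... | u_1] ∈ R^(3×1). The projector onto W = col(U) is P = U (U^T U)^(-1) U^T.
Compute U^T U =
  [12],
and U^T v = (2).
Solve U^T U · c = U^T v for the coefficients: c = (1/6). The projection is proj_W(v) = U c.
Check: (v - proj_W(v)) · u_1 = 0  (should be 0).
Result: proj_W(v) = (-1/3, 1/3, 1/3).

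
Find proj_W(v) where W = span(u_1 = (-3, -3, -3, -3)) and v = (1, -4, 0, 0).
proj_W(v) = (-3/4, -3/4, -3/4, -3/4)

Set up U = [u_1 | ... | u_1] ∈ R^(4×1). The projector onto W = col(U) is P = U (U^T U)^(-1) U^T.
Compute U^T U =
  [36],
and U^T v = (9).
Solve U^T U · c = U^T v for the coefficients: c = (1/4). The projection is proj_W(v) = U c.
Check: (v - proj_W(v)) · u_1 = 0  (should be 0).
Result: proj_W(v) = (-3/4, -3/4, -3/4, -3/4).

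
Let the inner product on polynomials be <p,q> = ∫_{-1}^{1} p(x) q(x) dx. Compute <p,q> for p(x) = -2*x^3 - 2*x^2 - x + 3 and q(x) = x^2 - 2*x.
<p,q> = 62/15

Expand the product: p(x)·q(x) = -2*x^5 + 2*x^4 + 3*x^3 + 5*x^2 - 6*x.
∫_{-1}^{1} of each monomial x^k gives [2/(k+1) if k even, 0 if k odd]. Integrating term-by-term (or equivalently evaluating the antiderivative F(x) = -x^6/3 + 2*x^5/5 + 3*x^4/4 + 5*x^3/3 - 3*x^2 at the endpoints):
  F(1) − F(−1) = -31/60 − (-93/20) = 62/15.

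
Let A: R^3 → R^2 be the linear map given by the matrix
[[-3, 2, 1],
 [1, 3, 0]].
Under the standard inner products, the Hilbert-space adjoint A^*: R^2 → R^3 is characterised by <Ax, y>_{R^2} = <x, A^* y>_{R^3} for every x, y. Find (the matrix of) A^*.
A^* = A^T =
[[-3, 1],
 [2, 3],
 [1, 0]]

For real matrices with standard dot products, the defining identity <Ax, y> = <x, A^* y> gives (Ax)^T y = x^T (A^*) y, i.e. x^T A^T y = x^T (A^*) y. Since this holds for all x, y, we must have A^* = A^T. Therefore
A^* =
[[-3, 1],
 [2, 3],
 [1, 0]].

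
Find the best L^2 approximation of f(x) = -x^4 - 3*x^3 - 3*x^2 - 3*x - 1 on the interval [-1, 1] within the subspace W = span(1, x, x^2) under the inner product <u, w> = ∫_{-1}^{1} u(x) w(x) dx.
g(x) = -27*x^2/7 - 24*x/5 - 32/35

The best approximation g ∈ W is the orthogonal projection of f onto W. Writing g = a_0 + a_1 x + a_2 x^2, the coefficients solve the normal equations G · a = b where
  G_{ij} = <φ_i, φ_j> and b_i = <f, φ_i>, with φ_0 = 1, φ_1 = x, φ_2 = x^2.
G =
  [2, 0, 2/3]
  [0, 2/3, 0]
  [2/3, 0, 2/5],
b = (-22/5, -16/5, -226/105).
Solving gives a_0 = -32/35, a_1 = -24/5, a_2 = -27/7, so
  g(x) = -27*x^2/7 - 24*x/5 - 32/35.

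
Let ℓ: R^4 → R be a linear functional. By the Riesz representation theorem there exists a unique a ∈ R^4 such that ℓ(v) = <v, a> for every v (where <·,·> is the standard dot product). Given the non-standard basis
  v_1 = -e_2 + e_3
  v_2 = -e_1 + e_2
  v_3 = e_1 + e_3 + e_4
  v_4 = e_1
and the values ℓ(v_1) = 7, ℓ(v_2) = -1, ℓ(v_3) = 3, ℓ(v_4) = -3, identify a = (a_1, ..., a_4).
a = (-3, -4, 3, 3)

Write a = (a_1, ..., a_4) in the standard basis. For each basis vector v_i, ℓ(v_i) = <v_i, a> is a linear equation in the a_j's. Collect the n equations into a matrix system V a = ℓ, where row i of V is v_i (expressed in the standard basis). Since V is invertible (lower-triangular with 1s on the diagonal, up to permutation), solve by back-substitution:
  V =
[[0, -1, 1, 0],
 [-1, 1, 0, 0],
 [1, 0, 1, 1],
 [1, 0, 0, 0]]
  V a = (7, -1, 3, -3)
Solving gives a = (-3, -4, 3, 3).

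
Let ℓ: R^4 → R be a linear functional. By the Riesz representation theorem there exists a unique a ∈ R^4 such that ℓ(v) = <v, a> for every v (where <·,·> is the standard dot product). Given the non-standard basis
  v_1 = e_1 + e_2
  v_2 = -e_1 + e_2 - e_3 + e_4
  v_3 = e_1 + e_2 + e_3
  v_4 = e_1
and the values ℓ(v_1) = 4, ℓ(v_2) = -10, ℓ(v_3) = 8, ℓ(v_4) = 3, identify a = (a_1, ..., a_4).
a = (3, 1, 4, -4)

Write a = (a_1, ..., a_4) in the standard basis. For each basis vector v_i, ℓ(v_i) = <v_i, a> is a linear equation in the a_j's. Collect the n equations into a matrix system V a = ℓ, where row i of V is v_i (expressed in the standard basis). Since V is invertible (lower-triangular with 1s on the diagonal, up to permutation), solve by back-substitution:
  V =
[[1, 1, 0, 0],
 [-1, 1, -1, 1],
 [1, 1, 1, 0],
 [1, 0, 0, 0]]
  V a = (4, -10, 8, 3)
Solving gives a = (3, 1, 4, -4).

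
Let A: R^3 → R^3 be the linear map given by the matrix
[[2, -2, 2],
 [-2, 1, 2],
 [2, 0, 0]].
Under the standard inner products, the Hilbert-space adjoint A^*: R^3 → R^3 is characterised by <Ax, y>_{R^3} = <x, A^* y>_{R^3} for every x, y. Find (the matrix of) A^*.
A^* = A^T =
[[2, -2, 2],
 [-2, 1, 0],
 [2, 2, 0]]

For real matrices with standard dot products, the defining identity <Ax, y> = <x, A^* y> gives (Ax)^T y = x^T (A^*) y, i.e. x^T A^T y = x^T (A^*) y. Since this holds for all x, y, we must have A^* = A^T. Therefore
A^* =
[[2, -2, 2],
 [-2, 1, 0],
 [2, 2, 0]].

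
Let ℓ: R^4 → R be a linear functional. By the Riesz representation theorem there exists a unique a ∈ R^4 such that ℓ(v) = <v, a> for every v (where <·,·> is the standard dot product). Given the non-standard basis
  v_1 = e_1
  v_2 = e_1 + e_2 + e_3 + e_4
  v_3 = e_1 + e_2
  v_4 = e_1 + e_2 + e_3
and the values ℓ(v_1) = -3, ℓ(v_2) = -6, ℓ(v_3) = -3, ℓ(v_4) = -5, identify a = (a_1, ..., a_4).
a = (-3, 0, -2, -1)

Write a = (a_1, ..., a_4) in the standard basis. For each basis vector v_i, ℓ(v_i) = <v_i, a> is a linear equation in the a_j's. Collect the n equations into a matrix system V a = ℓ, where row i of V is v_i (expressed in the standard basis). Since V is invertible (lower-triangular with 1s on the diagonal, up to permutation), solve by back-substitution:
  V =
[[1, 0, 0, 0],
 [1, 1, 1, 1],
 [1, 1, 0, 0],
 [1, 1, 1, 0]]
  V a = (-3, -6, -3, -5)
Solving gives a = (-3, 0, -2, -1).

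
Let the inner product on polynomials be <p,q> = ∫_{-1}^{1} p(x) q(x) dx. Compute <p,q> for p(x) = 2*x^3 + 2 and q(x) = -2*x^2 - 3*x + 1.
<p,q> = -16/15

Expand the product: p(x)·q(x) = -4*x^5 - 6*x^4 + 2*x^3 - 4*x^2 - 6*x + 2.
∫_{-1}^{1} of each monomial x^k gives [2/(k+1) if k even, 0 if k odd]. Integrating term-by-term (or equivalently evaluating the antiderivative F(x) = -2*x^6/3 - 6*x^5/5 + x^4/2 - 4*x^3/3 - 3*x^2 + 2*x at the endpoints):
  F(1) − F(−1) = -37/10 − (-79/30) = -16/15.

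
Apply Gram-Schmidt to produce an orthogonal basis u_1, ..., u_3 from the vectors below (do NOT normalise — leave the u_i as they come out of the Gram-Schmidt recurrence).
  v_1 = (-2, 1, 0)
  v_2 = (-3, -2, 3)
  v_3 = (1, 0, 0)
Orthogonal basis:
  u_1 = (-2, 1, 0)
  u_2 = (-7/5, -14/5, 3)
  u_3 = (9/94, 9/47, 21/94)

Apply the Gram-Schmidt recurrence
  u_1 = v_1
  u_i = v_i − Σ_{j<i} ((v_i · u_j) / (u_j · u_j)) · u_j.

Step by step this gives:
  u_1 = (-2, 1, 0)
  u_2 = (-7/5, -14/5, 3)
  u_3 = (9/94, 9/47, 21/94)

Orthogonality check:
  u_2 · u_1 = 0 (should be 0)
  u_3 · u_1 = 0 (should be 0)
  u_3 · u_2 = 0 (should be 0)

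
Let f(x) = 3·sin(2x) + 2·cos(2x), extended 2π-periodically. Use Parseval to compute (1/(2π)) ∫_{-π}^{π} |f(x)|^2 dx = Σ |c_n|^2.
Σ |c_n|^2 = 13/2

Expand |f|^2 and use orthogonality of {sin(nx), cos(mx)} on [-π, π]:
  ∫_{-π}^{π} sin(nx)^2 dx = π, ∫ cos(mx)^2 dx = π, and cross terms integrate to 0.
So ∫_{-π}^{π} f(x)^2 dx = 3^2 · π + 2^2 · π = (9 + 4)π.
Divide by 2π: (9 + 4)/2 = 13/2.
By Parseval, this equals Σ |c_n|^2.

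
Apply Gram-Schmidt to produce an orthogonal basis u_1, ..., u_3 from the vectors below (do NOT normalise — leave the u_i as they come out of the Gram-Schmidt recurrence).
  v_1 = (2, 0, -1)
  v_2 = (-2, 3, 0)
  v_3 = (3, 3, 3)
Orthogonal basis:
  u_1 = (2, 0, -1)
  u_2 = (-2/5, 3, -4/5)
  u_3 = (99/49, 66/49, 198/49)

Apply the Gram-Schmidt recurrence
  u_1 = v_1
  u_i = v_i − Σ_{j<i} ((v_i · u_j) / (u_j · u_j)) · u_j.

Step by step this gives:
  u_1 = (2, 0, -1)
  u_2 = (-2/5, 3, -4/5)
  u_3 = (99/49, 66/49, 198/49)

Orthogonality check:
  u_2 · u_1 = 0 (should be 0)
  u_3 · u_1 = 0 (should be 0)
  u_3 · u_2 = 0 (should be 0)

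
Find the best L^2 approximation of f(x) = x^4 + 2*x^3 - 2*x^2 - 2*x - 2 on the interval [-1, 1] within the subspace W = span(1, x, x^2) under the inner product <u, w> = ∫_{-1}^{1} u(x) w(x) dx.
g(x) = -8*x^2/7 - 4*x/5 - 73/35

The best approximation g ∈ W is the orthogonal projection of f onto W. Writing g = a_0 + a_1 x + a_2 x^2, the coefficients solve the normal equations G · a = b where
  G_{ij} = <φ_i, φ_j> and b_i = <f, φ_i>, with φ_0 = 1, φ_1 = x, φ_2 = x^2.
G =
  [2, 0, 2/3]
  [0, 2/3, 0]
  [2/3, 0, 2/5],
b = (-74/15, -8/15, -194/105).
Solving gives a_0 = -73/35, a_1 = -4/5, a_2 = -8/7, so
  g(x) = -8*x^2/7 - 4*x/5 - 73/35.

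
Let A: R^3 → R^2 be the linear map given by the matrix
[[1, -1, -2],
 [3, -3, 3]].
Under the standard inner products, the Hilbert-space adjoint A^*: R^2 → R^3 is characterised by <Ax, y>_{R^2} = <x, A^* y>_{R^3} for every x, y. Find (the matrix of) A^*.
A^* = A^T =
[[1, 3],
 [-1, -3],
 [-2, 3]]

For real matrices with standard dot products, the defining identity <Ax, y> = <x, A^* y> gives (Ax)^T y = x^T (A^*) y, i.e. x^T A^T y = x^T (A^*) y. Since this holds for all x, y, we must have A^* = A^T. Therefore
A^* =
[[1, 3],
 [-1, -3],
 [-2, 3]].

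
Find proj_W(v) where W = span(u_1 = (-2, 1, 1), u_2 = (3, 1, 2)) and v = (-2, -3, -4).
proj_W(v) = (-49/25, -68/25, -21/5)

Set up U = [u_1 | ... | u_2] ∈ R^(3×2). The projector onto W = col(U) is P = U (U^T U)^(-1) U^T.
Compute U^T U =
  [6, -3]
  [-3, 14],
and U^T v = (-3, -17).
Solve U^T U · c = U^T v for the coefficients: c = (-31/25, -37/25). The projection is proj_W(v) = U c.
Check: (v - proj_W(v)) · u_1 = 0  (should be 0).
Check: (v - proj_W(v)) · u_2 = 0  (should be 0).
Result: proj_W(v) = (-49/25, -68/25, -21/5).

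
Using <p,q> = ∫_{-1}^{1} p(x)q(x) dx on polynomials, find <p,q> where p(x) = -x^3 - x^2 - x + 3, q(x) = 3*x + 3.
<p,q> = 64/5

Expand the product: p(x)·q(x) = -3*x^4 - 6*x^3 - 6*x^2 + 6*x + 9.
∫_{-1}^{1} of each monomial x^k gives [2/(k+1) if k even, 0 if k odd]. Integrating term-by-term (or equivalently evaluating the antiderivative F(x) = -3*x^5/5 - 3*x^4/2 - 2*x^3 + 3*x^2 + 9*x at the endpoints):
  F(1) − F(−1) = 79/10 − (-49/10) = 64/5.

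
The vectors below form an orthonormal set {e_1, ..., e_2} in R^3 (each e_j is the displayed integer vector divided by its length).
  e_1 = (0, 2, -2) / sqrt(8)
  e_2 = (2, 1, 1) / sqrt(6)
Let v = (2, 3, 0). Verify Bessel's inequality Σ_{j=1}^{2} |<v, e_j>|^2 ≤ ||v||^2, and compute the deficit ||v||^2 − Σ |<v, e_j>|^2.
Σ |<v, e_j>|^2 = 38/3; ||v||^2 = 13; deficit = 1/3

Write each e_j = u_j / sqrt(<u_j, u_j>) where u_j is the displayed integer vector. Then <v, e_j> = <v, u_j> / sqrt(<u_j, u_j>), so |<v, e_j>|^2 = <v, u_j>^2 / <u_j, u_j>.
Coefficients: <v, e_1> = 6/sqrt(8), <v, e_2> = 7/sqrt(6).
Square and sum: Σ |<v, e_j>|^2 = 38/3.
Compute ||v||^2 = v·v = 13.
Deficit = 13 − 38/3 = 1/3 ≥ 0, confirming Bessel's inequality. (The deficit equals ||v − Σ <v,e_j> e_j||^2, the squared distance from v to span{e_j}.)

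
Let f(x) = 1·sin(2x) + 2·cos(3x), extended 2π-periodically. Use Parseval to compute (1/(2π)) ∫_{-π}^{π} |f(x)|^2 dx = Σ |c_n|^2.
Σ |c_n|^2 = 5/2

Expand |f|^2 and use orthogonality of {sin(nx), cos(mx)} on [-π, π]:
  ∫_{-π}^{π} sin(nx)^2 dx = π, ∫ cos(mx)^2 dx = π, and cross terms integrate to 0.
So ∫_{-π}^{π} f(x)^2 dx = 1^2 · π + 2^2 · π = (1 + 4)π.
Divide by 2π: (1 + 4)/2 = 5/2.
By Parseval, this equals Σ |c_n|^2.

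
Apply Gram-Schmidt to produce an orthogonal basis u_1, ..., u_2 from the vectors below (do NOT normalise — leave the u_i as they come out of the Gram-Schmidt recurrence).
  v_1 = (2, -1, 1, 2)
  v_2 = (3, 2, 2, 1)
Orthogonal basis:
  u_1 = (2, -1, 1, 2)
  u_2 = (7/5, 14/5, 6/5, -3/5)

Apply the Gram-Schmidt recurrence
  u_1 = v_1
  u_i = v_i − Σ_{j<i} ((v_i · u_j) / (u_j · u_j)) · u_j.

Step by step this gives:
  u_1 = (2, -1, 1, 2)
  u_2 = (7/5, 14/5, 6/5, -3/5)

Orthogonality check:
  u_2 · u_1 = 0 (should be 0)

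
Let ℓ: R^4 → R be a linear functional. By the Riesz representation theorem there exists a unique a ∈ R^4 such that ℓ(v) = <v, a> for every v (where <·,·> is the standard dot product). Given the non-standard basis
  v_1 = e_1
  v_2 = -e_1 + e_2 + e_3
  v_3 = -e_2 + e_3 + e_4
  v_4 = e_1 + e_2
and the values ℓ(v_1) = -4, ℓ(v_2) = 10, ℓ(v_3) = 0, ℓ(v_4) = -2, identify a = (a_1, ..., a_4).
a = (-4, 2, 4, -2)

Write a = (a_1, ..., a_4) in the standard basis. For each basis vector v_i, ℓ(v_i) = <v_i, a> is a linear equation in the a_j's. Collect the n equations into a matrix system V a = ℓ, where row i of V is v_i (expressed in the standard basis). Since V is invertible (lower-triangular with 1s on the diagonal, up to permutation), solve by back-substitution:
  V =
[[1, 0, 0, 0],
 [-1, 1, 1, 0],
 [0, -1, 1, 1],
 [1, 1, 0, 0]]
  V a = (-4, 10, 0, -2)
Solving gives a = (-4, 2, 4, -2).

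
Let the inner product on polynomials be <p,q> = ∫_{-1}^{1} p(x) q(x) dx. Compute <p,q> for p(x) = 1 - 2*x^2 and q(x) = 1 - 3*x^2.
<p,q> = 16/15

Expand the product: p(x)·q(x) = 6*x^4 - 5*x^2 + 1.
∫_{-1}^{1} of each monomial x^k gives [2/(k+1) if k even, 0 if k odd]. Integrating term-by-term (or equivalently evaluating the antiderivative F(x) = 6*x^5/5 - 5*x^3/3 + x at the endpoints):
  F(1) − F(−1) = 8/15 − (-8/15) = 16/15.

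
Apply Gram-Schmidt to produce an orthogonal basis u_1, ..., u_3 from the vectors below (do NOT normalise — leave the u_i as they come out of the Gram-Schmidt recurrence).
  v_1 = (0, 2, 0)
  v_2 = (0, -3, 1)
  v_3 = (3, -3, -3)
Orthogonal basis:
  u_1 = (0, 2, 0)
  u_2 = (0, 0, 1)
  u_3 = (3, 0, 0)

Apply the Gram-Schmidt recurrence
  u_1 = v_1
  u_i = v_i − Σ_{j<i} ((v_i · u_j) / (u_j · u_j)) · u_j.

Step by step this gives:
  u_1 = (0, 2, 0)
  u_2 = (0, 0, 1)
  u_3 = (3, 0, 0)

Orthogonality check:
  u_2 · u_1 = 0 (should be 0)
  u_3 · u_1 = 0 (should be 0)
  u_3 · u_2 = 0 (should be 0)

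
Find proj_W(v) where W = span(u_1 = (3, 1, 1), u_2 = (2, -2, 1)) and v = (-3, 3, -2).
proj_W(v) = (-117/37, 113/37, -58/37)

Set up U = [u_1 | ... | u_2] ∈ R^(3×2). The projector onto W = col(U) is P = U (U^T U)^(-1) U^T.
Compute U^T U =
  [11, 5]
  [5, 9],
and U^T v = (-8, -14).
Solve U^T U · c = U^T v for the coefficients: c = (-1/37, -57/37). The projection is proj_W(v) = U c.
Check: (v - proj_W(v)) · u_1 = 0  (should be 0).
Check: (v - proj_W(v)) · u_2 = 0  (should be 0).
Result: proj_W(v) = (-117/37, 113/37, -58/37).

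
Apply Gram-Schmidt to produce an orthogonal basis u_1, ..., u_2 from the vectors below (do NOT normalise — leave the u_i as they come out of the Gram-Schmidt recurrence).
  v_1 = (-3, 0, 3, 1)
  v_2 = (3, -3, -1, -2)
Orthogonal basis:
  u_1 = (-3, 0, 3, 1)
  u_2 = (15/19, -3, 23/19, -24/19)

Apply the Gram-Schmidt recurrence
  u_1 = v_1
  u_i = v_i − Σ_{j<i} ((v_i · u_j) / (u_j · u_j)) · u_j.

Step by step this gives:
  u_1 = (-3, 0, 3, 1)
  u_2 = (15/19, -3, 23/19, -24/19)

Orthogonality check:
  u_2 · u_1 = 0 (should be 0)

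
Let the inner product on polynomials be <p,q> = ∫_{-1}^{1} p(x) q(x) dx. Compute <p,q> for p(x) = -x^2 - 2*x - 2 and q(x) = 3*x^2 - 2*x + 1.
<p,q> = -36/5

Expand the product: p(x)·q(x) = -3*x^4 - 4*x^3 - 3*x^2 + 2*x - 2.
∫_{-1}^{1} of each monomial x^k gives [2/(k+1) if k even, 0 if k odd]. Integrating term-by-term (or equivalently evaluating the antiderivative F(x) = -3*x^5/5 - x^4 - x^3 + x^2 - 2*x at the endpoints):
  F(1) − F(−1) = -18/5 − (18/5) = -36/5.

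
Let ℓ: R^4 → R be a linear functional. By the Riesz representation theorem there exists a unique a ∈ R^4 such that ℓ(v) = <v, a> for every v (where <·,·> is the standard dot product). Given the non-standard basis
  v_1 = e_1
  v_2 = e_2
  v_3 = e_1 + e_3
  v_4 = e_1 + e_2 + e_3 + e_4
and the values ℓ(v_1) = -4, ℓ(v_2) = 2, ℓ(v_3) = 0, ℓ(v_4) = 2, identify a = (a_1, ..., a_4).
a = (-4, 2, 4, 0)

Write a = (a_1, ..., a_4) in the standard basis. For each basis vector v_i, ℓ(v_i) = <v_i, a> is a linear equation in the a_j's. Collect the n equations into a matrix system V a = ℓ, where row i of V is v_i (expressed in the standard basis). Since V is invertible (lower-triangular with 1s on the diagonal, up to permutation), solve by back-substitution:
  V =
[[1, 0, 0, 0],
 [0, 1, 0, 0],
 [1, 0, 1, 0],
 [1, 1, 1, 1]]
  V a = (-4, 2, 0, 2)
Solving gives a = (-4, 2, 4, 0).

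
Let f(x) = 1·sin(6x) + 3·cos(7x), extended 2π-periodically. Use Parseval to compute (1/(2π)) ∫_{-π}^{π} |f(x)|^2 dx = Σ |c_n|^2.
Σ |c_n|^2 = 5

Expand |f|^2 and use orthogonality of {sin(nx), cos(mx)} on [-π, π]:
  ∫_{-π}^{π} sin(nx)^2 dx = π, ∫ cos(mx)^2 dx = π, and cross terms integrate to 0.
So ∫_{-π}^{π} f(x)^2 dx = 1^2 · π + 3^2 · π = (1 + 9)π.
Divide by 2π: (1 + 9)/2 = 5.
By Parseval, this equals Σ |c_n|^2.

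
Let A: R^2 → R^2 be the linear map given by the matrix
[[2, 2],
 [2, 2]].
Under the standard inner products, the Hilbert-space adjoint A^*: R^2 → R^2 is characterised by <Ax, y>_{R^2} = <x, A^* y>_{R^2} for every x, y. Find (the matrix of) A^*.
A^* = A^T =
[[2, 2],
 [2, 2]]

For real matrices with standard dot products, the defining identity <Ax, y> = <x, A^* y> gives (Ax)^T y = x^T (A^*) y, i.e. x^T A^T y = x^T (A^*) y. Since this holds for all x, y, we must have A^* = A^T. Therefore
A^* =
[[2, 2],
 [2, 2]].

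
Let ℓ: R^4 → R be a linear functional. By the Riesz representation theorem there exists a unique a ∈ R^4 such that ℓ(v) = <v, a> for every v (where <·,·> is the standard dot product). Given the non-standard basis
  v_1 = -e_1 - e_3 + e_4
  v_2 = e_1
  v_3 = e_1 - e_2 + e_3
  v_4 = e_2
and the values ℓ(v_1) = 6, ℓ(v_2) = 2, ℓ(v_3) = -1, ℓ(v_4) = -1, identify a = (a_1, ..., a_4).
a = (2, -1, -4, 4)

Write a = (a_1, ..., a_4) in the standard basis. For each basis vector v_i, ℓ(v_i) = <v_i, a> is a linear equation in the a_j's. Collect the n equations into a matrix system V a = ℓ, where row i of V is v_i (expressed in the standard basis). Since V is invertible (lower-triangular with 1s on the diagonal, up to permutation), solve by back-substitution:
  V =
[[-1, 0, -1, 1],
 [1, 0, 0, 0],
 [1, -1, 1, 0],
 [0, 1, 0, 0]]
  V a = (6, 2, -1, -1)
Solving gives a = (2, -1, -4, 4).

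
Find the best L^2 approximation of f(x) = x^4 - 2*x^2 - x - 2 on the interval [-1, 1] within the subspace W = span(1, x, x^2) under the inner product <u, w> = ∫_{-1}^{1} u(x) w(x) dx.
g(x) = -8*x^2/7 - x - 73/35

The best approximation g ∈ W is the orthogonal projection of f onto W. Writing g = a_0 + a_1 x + a_2 x^2, the coefficients solve the normal equations G · a = b where
  G_{ij} = <φ_i, φ_j> and b_i = <f, φ_i>, with φ_0 = 1, φ_1 = x, φ_2 = x^2.
G =
  [2, 0, 2/3]
  [0, 2/3, 0]
  [2/3, 0, 2/5],
b = (-74/15, -2/3, -194/105).
Solving gives a_0 = -73/35, a_1 = -1, a_2 = -8/7, so
  g(x) = -8*x^2/7 - x - 73/35.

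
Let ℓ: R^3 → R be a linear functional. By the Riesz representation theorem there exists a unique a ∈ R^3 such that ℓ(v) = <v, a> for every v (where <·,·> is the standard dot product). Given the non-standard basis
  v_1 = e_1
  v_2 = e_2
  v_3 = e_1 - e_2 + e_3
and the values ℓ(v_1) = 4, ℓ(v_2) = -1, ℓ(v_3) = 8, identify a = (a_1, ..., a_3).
a = (4, -1, 3)

Write a = (a_1, ..., a_3) in the standard basis. For each basis vector v_i, ℓ(v_i) = <v_i, a> is a linear equation in the a_j's. Collect the n equations into a matrix system V a = ℓ, where row i of V is v_i (expressed in the standard basis). Since V is invertible (lower-triangular with 1s on the diagonal, up to permutation), solve by back-substitution:
  V =
[[1, 0, 0],
 [0, 1, 0],
 [1, -1, 1]]
  V a = (4, -1, 8)
Solving gives a = (4, -1, 3).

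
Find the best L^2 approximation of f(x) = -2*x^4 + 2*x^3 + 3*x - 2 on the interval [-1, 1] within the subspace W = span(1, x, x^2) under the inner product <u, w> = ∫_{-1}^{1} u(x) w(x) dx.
g(x) = -12*x^2/7 + 21*x/5 - 64/35

The best approximation g ∈ W is the orthogonal projection of f onto W. Writing g = a_0 + a_1 x + a_2 x^2, the coefficients solve the normal equations G · a = b where
  G_{ij} = <φ_i, φ_j> and b_i = <f, φ_i>, with φ_0 = 1, φ_1 = x, φ_2 = x^2.
G =
  [2, 0, 2/3]
  [0, 2/3, 0]
  [2/3, 0, 2/5],
b = (-24/5, 14/5, -40/21).
Solving gives a_0 = -64/35, a_1 = 21/5, a_2 = -12/7, so
  g(x) = -12*x^2/7 + 21*x/5 - 64/35.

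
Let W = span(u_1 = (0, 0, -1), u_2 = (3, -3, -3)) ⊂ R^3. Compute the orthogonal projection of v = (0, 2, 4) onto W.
proj_W(v) = (-1, 1, 4)

Set up U = [u_1 | ... | u_2] ∈ R^(3×2). The projector onto W = col(U) is P = U (U^T U)^(-1) U^T.
Compute U^T U =
  [1, 3]
  [3, 27],
and U^T v = (-4, -18).
Solve U^T U · c = U^T v for the coefficients: c = (-3, -1/3). The projection is proj_W(v) = U c.
Check: (v - proj_W(v)) · u_1 = 0  (should be 0).
Check: (v - proj_W(v)) · u_2 = 0  (should be 0).
Result: proj_W(v) = (-1, 1, 4).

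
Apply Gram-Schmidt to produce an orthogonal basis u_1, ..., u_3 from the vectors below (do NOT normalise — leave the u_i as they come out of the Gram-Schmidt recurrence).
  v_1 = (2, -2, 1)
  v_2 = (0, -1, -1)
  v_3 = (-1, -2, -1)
Orthogonal basis:
  u_1 = (2, -2, 1)
  u_2 = (-2/9, -7/9, -10/9)
  u_3 = (-15/17, -10/17, 10/17)

Apply the Gram-Schmidt recurrence
  u_1 = v_1
  u_i = v_i − Σ_{j<i} ((v_i · u_j) / (u_j · u_j)) · u_j.

Step by step this gives:
  u_1 = (2, -2, 1)
  u_2 = (-2/9, -7/9, -10/9)
  u_3 = (-15/17, -10/17, 10/17)

Orthogonality check:
  u_2 · u_1 = 0 (should be 0)
  u_3 · u_1 = 0 (should be 0)
  u_3 · u_2 = 0 (should be 0)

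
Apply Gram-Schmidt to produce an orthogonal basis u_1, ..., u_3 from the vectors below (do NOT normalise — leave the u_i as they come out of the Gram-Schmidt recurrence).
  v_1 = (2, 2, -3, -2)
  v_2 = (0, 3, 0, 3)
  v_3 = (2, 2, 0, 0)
Orthogonal basis:
  u_1 = (2, 2, -3, -2)
  u_2 = (0, 3, 0, 3)
  u_3 = (26/21, 5/21, 8/7, -5/21)

Apply the Gram-Schmidt recurrence
  u_1 = v_1
  u_i = v_i − Σ_{j<i} ((v_i · u_j) / (u_j · u_j)) · u_j.

Step by step this gives:
  u_1 = (2, 2, -3, -2)
  u_2 = (0, 3, 0, 3)
  u_3 = (26/21, 5/21, 8/7, -5/21)

Orthogonality check:
  u_2 · u_1 = 0 (should be 0)
  u_3 · u_1 = 0 (should be 0)
  u_3 · u_2 = 0 (should be 0)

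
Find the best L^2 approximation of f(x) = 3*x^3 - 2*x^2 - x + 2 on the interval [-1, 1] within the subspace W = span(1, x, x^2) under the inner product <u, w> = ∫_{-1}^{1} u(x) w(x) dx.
g(x) = -2*x^2 + 4*x/5 + 2

The best approximation g ∈ W is the orthogonal projection of f onto W. Writing g = a_0 + a_1 x + a_2 x^2, the coefficients solve the normal equations G · a = b where
  G_{ij} = <φ_i, φ_j> and b_i = <f, φ_i>, with φ_0 = 1, φ_1 = x, φ_2 = x^2.
G =
  [2, 0, 2/3]
  [0, 2/3, 0]
  [2/3, 0, 2/5],
b = (8/3, 8/15, 8/15).
Solving gives a_0 = 2, a_1 = 4/5, a_2 = -2, so
  g(x) = -2*x^2 + 4*x/5 + 2.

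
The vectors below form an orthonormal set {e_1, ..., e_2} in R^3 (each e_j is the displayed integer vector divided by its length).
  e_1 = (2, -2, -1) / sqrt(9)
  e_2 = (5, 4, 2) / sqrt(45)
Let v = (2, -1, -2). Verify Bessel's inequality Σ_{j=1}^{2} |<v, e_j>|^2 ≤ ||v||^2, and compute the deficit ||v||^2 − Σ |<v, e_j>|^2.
Σ |<v, e_j>|^2 = 36/5; ||v||^2 = 9; deficit = 9/5

Write each e_j = u_j / sqrt(<u_j, u_j>) where u_j is the displayed integer vector. Then <v, e_j> = <v, u_j> / sqrt(<u_j, u_j>), so |<v, e_j>|^2 = <v, u_j>^2 / <u_j, u_j>.
Coefficients: <v, e_1> = 8/sqrt(9), <v, e_2> = 2/sqrt(45).
Square and sum: Σ |<v, e_j>|^2 = 36/5.
Compute ||v||^2 = v·v = 9.
Deficit = 9 − 36/5 = 9/5 ≥ 0, confirming Bessel's inequality. (The deficit equals ||v − Σ <v,e_j> e_j||^2, the squared distance from v to span{e_j}.)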